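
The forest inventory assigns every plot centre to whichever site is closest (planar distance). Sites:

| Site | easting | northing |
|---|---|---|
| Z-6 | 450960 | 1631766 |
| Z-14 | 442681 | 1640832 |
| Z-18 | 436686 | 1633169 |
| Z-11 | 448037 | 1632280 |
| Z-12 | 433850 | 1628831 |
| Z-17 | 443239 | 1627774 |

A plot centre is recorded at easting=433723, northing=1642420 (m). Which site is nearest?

Z-14

Squared distances to each site:
Z-6: 410621885.000; Z-14: 82767508.000; Z-18: 94360370.000; Z-11: 307710196.000; Z-12: 184677050.000; Z-17: 305059572.000.
Minimum at Z-14.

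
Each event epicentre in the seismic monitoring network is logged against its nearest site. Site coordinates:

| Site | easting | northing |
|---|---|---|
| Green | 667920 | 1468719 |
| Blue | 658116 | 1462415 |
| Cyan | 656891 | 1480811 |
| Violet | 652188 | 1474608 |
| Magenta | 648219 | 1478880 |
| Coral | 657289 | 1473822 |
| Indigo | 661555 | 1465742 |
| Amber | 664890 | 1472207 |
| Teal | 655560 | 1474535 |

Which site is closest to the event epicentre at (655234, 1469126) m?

Coral

Squared distances to each site:
Green: 161100245.000; Blue: 53343445.000; Cyan: 139284874.000; Violet: 39330440.000; Magenta: 144350741.000; Coral: 26275441.000; Indigo: 51406497.000; Amber: 102730897.000; Teal: 29363557.000.
Minimum at Coral.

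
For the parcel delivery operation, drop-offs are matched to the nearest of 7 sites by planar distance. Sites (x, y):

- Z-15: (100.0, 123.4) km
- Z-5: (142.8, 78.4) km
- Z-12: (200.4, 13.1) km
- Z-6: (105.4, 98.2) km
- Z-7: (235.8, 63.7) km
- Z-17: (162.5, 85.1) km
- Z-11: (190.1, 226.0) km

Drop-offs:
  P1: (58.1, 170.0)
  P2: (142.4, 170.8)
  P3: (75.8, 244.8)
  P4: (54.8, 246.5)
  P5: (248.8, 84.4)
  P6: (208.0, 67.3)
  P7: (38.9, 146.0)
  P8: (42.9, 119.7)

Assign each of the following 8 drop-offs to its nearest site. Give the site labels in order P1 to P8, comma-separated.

Z-15, Z-15, Z-11, Z-15, Z-7, Z-7, Z-15, Z-15

P1 → Z-15 (d²=3927.17)
P2 → Z-15 (d²=4044.52)
P3 → Z-11 (d²=13417.93)
P4 → Z-15 (d²=17196.65)
P5 → Z-7 (d²=597.49)
P6 → Z-7 (d²=785.80)
P7 → Z-15 (d²=4243.97)
P8 → Z-15 (d²=3274.10)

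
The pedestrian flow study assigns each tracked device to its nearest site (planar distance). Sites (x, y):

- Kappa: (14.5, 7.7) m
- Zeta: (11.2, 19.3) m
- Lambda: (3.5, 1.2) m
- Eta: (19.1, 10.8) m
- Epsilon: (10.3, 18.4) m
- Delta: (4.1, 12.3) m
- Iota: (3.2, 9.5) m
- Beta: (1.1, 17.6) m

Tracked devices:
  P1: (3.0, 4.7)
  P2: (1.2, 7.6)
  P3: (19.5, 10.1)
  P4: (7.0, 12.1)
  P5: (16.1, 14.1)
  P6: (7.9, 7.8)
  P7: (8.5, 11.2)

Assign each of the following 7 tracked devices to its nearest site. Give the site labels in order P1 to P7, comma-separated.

P1 → Lambda (d²=12.50)
P2 → Iota (d²=7.61)
P3 → Eta (d²=0.65)
P4 → Delta (d²=8.45)
P5 → Eta (d²=19.89)
P6 → Iota (d²=24.98)
P7 → Delta (d²=20.57)

Lambda, Iota, Eta, Delta, Eta, Iota, Delta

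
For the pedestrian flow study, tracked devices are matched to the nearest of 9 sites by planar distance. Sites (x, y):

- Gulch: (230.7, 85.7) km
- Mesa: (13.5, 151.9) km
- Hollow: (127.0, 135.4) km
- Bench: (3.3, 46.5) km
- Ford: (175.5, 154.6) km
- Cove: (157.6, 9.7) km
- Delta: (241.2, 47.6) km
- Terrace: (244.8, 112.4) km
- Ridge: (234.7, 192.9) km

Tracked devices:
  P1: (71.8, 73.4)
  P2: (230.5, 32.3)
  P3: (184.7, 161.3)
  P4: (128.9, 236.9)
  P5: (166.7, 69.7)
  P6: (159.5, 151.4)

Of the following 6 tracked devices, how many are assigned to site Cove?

1

P1 → Bench
P2 → Delta
P3 → Ford
P4 → Ford
P5 → Cove
P6 → Ford
1 of the 6 goes to Cove.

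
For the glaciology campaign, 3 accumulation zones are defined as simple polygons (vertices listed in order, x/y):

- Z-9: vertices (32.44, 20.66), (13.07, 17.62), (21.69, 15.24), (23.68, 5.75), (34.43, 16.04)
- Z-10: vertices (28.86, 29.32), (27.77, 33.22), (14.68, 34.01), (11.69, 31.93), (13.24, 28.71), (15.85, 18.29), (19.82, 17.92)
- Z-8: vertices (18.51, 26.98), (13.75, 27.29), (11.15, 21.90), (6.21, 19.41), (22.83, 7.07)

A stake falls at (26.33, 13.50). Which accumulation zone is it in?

Z-9

Cast a ray rightward from (26.33, 13.50). For each polygon, the edges (by vertex number in listed order) whose endpoints lie on opposite sides of y = 13.50, where each meets that height, and whether that is right or left of the point:
Z-9: 3–4 at x≈22.055 (left), 4–5 at x≈31.776 (right) → 1 crossing.
Z-10: no edge straddles that height → 0 crossings.
Z-8: 4–5 at x≈14.170 (left), 5–1 at x≈21.435 (left) → 0 crossings.
Only Z-9 has an odd count, so the point is inside Z-9.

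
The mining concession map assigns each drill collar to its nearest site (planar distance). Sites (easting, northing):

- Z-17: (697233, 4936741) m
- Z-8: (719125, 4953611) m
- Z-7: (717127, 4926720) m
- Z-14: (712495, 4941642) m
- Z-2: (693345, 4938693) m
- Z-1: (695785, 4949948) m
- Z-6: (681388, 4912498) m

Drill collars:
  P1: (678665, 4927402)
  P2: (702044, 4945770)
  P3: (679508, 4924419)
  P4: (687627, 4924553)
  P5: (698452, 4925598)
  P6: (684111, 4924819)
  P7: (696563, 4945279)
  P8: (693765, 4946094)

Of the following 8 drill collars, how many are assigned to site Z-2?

0

P1 → Z-6
P2 → Z-1
P3 → Z-6
P4 → Z-6
P5 → Z-17
P6 → Z-6
P7 → Z-1
P8 → Z-1
0 of the 8 go to Z-2.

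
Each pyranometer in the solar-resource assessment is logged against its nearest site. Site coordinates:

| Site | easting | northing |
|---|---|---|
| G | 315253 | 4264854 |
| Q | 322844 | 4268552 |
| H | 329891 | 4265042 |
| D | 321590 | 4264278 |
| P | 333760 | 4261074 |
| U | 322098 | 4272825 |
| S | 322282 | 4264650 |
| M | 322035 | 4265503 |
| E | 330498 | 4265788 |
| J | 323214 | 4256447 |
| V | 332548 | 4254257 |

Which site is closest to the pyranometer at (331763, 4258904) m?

P

Squared distances to each site:
G: 307982600.000; Q: 172632465.000; H: 41179428.000; D: 132369805.000; P: 8696909.000; U: 287206466.000; S: 122905877.000; M: 138180785.000; E: 48989681.000; J: 79122250.000; V: 22210834.000.
Minimum at P.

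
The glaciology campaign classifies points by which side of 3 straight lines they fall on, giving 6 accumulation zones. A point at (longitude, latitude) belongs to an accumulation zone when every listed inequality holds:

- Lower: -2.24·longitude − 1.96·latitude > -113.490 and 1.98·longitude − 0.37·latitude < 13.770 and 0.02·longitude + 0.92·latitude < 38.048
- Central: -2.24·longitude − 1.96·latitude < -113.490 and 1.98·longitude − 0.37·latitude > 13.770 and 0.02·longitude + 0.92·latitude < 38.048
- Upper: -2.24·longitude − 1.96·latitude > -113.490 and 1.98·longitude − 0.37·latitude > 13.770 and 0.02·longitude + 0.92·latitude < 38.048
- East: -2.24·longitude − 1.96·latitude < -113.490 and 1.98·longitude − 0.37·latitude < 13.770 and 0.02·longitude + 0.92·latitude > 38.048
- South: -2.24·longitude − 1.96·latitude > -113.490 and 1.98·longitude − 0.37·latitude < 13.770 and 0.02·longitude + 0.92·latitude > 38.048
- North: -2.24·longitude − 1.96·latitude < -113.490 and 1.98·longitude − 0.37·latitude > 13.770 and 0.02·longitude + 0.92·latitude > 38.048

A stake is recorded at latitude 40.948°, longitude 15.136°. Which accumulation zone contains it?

-2.24·15.136 − 1.96·40.948 = -114.163, which is < -113.490
1.98·15.136 − 0.37·40.948 = 14.819, which is > 13.770
0.02·15.136 + 0.92·40.948 = 37.975, which is < 38.048
This sign pattern matches Central.

Central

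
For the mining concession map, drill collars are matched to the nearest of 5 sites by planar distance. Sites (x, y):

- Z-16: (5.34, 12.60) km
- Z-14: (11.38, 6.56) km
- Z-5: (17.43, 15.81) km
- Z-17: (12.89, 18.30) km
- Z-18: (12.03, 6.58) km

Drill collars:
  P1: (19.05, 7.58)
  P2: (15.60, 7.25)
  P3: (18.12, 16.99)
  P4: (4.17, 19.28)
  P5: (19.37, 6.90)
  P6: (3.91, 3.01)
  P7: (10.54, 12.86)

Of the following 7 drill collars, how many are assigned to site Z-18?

P1 → Z-18
P2 → Z-18
P3 → Z-5
P4 → Z-16
P5 → Z-18
P6 → Z-14
P7 → Z-16
3 of the 7 go to Z-18.

3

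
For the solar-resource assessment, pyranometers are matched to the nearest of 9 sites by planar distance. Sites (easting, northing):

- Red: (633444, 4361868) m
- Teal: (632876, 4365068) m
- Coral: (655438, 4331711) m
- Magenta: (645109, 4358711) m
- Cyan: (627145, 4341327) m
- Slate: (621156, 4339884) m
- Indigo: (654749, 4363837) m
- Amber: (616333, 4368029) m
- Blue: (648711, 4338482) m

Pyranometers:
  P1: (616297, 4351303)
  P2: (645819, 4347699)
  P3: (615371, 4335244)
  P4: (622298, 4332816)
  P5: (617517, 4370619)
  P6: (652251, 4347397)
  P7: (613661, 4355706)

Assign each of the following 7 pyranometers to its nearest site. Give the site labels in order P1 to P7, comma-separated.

Slate, Blue, Slate, Slate, Amber, Blue, Amber

P1 → Slate (d²=154003442.00)
P2 → Blue (d²=93316753.00)
P3 → Slate (d²=54995825.00)
P4 → Slate (d²=51260788.00)
P5 → Amber (d²=8109956.00)
P6 → Blue (d²=92008825.00)
P7 → Amber (d²=158995913.00)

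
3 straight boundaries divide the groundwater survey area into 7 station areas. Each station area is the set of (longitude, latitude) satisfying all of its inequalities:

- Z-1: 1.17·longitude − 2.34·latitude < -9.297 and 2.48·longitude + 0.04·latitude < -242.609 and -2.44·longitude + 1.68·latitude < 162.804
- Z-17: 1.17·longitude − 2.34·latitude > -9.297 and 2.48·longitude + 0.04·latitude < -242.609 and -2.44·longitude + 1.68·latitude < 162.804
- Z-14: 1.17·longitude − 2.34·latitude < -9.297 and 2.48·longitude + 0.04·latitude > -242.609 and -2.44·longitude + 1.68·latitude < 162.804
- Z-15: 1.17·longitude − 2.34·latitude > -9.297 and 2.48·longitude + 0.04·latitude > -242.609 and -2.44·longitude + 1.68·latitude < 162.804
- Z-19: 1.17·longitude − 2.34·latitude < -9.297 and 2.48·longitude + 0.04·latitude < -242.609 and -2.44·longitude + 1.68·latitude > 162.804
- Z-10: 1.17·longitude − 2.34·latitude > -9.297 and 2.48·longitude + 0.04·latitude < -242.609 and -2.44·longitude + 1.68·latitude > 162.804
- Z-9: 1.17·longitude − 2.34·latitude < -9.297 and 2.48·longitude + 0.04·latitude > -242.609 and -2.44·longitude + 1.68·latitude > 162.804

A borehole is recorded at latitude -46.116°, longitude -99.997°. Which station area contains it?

1.17·-99.997 − 2.34·-46.116 = -9.085, which is > -9.297
2.48·-99.997 + 0.04·-46.116 = -249.837, which is < -242.609
-2.44·-99.997 + 1.68·-46.116 = 166.518, which is > 162.804
This sign pattern matches Z-10.

Z-10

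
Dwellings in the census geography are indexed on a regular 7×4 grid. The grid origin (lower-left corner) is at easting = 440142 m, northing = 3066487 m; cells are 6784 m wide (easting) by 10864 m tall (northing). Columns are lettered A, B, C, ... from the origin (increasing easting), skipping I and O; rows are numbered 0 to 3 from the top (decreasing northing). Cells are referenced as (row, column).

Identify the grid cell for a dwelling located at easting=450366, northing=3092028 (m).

Column index: ⌊(450366 − 440142) / 6784⌋ = ⌊1.507⌋ = 1 → column B
Row offset from origin: ⌊(3092028 − 3066487) / 10864⌋ = ⌊2.351⌋ = 2 → row 1 (counted from top)

(1, B)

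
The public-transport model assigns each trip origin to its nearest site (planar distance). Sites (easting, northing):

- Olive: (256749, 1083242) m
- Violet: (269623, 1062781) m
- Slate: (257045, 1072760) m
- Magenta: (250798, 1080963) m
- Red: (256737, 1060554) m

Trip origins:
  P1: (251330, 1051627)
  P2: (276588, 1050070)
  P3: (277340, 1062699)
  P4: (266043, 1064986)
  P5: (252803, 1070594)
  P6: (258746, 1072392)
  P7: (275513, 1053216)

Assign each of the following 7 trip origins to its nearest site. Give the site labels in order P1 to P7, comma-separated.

Red, Violet, Violet, Violet, Slate, Slate, Violet

P1 → Red (d²=108926978.00)
P2 → Violet (d²=210080746.00)
P3 → Violet (d²=59558813.00)
P4 → Violet (d²=17678425.00)
P5 → Slate (d²=22686120.00)
P6 → Slate (d²=3028825.00)
P7 → Violet (d²=126181325.00)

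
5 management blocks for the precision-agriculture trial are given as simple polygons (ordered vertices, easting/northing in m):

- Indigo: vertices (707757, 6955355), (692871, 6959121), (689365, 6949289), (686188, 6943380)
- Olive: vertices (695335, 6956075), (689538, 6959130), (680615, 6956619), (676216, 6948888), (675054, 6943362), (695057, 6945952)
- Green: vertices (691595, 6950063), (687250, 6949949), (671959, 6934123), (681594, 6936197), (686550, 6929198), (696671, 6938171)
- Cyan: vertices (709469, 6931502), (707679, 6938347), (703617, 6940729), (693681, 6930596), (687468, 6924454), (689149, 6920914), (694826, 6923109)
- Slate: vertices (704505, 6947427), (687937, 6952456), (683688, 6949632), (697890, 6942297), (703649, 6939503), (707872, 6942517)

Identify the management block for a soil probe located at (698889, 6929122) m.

Cast a ray rightward from (698889, 6929122). For each polygon, the edges (by vertex number in listed order) whose endpoints lie on opposite sides of northing = 6929122, where each meets that height, and whether that is right or left of the point:
Indigo: no edge straddles that height → 0 crossings.
Olive: no edge straddles that height → 0 crossings.
Green: no edge straddles that height → 0 crossings.
Cyan: 4–5 at easting≈692190.0 (left), 7–1 at easting≈705316.7 (right) → 1 crossing.
Slate: no edge straddles that height → 0 crossings.
Only Cyan has an odd count, so the point is inside Cyan.

Cyan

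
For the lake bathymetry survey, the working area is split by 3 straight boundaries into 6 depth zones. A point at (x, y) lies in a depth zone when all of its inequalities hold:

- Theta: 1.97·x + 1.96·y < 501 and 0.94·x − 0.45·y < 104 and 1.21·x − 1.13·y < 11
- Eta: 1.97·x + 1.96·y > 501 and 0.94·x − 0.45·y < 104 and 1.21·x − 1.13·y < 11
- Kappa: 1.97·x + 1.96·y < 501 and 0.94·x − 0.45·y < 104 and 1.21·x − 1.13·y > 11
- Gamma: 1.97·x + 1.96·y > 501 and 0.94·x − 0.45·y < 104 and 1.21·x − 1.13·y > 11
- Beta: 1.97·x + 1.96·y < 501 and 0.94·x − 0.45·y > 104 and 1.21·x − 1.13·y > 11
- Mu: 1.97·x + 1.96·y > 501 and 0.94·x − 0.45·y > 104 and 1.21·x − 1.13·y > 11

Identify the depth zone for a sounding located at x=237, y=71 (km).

Mu

1.97·237 + 1.96·71 = 606.050, which is > 501
0.94·237 − 0.45·71 = 190.830, which is > 104
1.21·237 − 1.13·71 = 206.540, which is > 11
This sign pattern matches Mu.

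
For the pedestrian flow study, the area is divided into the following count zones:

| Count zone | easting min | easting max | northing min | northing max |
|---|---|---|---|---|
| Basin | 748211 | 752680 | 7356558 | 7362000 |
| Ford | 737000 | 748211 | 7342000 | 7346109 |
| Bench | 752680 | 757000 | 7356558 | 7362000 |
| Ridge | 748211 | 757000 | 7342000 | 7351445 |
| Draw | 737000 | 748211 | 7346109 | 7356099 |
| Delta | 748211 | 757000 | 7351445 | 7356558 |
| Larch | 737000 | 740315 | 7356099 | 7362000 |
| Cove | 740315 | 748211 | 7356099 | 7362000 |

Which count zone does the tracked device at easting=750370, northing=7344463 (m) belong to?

Ridge

The point has easting = 750370 and northing = 7344463.
Only Ridge satisfies 748211 ≤ easting ≤ 757000 and 7342000 ≤ northing ≤ 7351445.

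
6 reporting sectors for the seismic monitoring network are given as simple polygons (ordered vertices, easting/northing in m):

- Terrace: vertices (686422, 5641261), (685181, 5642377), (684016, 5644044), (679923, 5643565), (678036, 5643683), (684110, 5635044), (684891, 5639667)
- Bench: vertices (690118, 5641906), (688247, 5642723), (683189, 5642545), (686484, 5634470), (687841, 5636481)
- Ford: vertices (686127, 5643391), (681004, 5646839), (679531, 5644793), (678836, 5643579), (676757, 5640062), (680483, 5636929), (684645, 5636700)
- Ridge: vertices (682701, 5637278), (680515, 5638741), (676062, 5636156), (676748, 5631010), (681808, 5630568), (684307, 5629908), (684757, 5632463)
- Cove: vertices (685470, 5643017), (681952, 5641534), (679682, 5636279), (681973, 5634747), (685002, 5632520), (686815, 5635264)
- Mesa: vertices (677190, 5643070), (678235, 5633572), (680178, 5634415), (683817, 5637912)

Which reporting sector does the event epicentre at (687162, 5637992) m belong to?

Cast a ray rightward from (687162, 5637992). For each polygon, the edges (by vertex number in listed order) whose endpoints lie on opposite sides of northing = 5637992, where each meets that height, and whether that is right or left of the point:
Terrace: 5–6 at easting≈682037.3 (left), 6–7 at easting≈684608.0 (left) → 0 crossings.
Bench: 3–4 at easting≈685046.8 (left), 5–1 at easting≈688475.2 (right) → 1 crossing.
Ford: 5–6 at easting≈679218.8 (left), 7–1 at easting≈684931.2 (left) → 0 crossings.
Ridge: 1–2 at easting≈681634.1 (left), 2–3 at easting≈679224.7 (left) → 0 crossings.
Cove: 2–3 at easting≈680422.0 (left), 6–1 at easting≈686341.7 (left) → 0 crossings.
Mesa: 1–2 at easting≈677748.7 (left), 4–1 at easting≈683714.2 (left) → 0 crossings.
Only Bench has an odd count, so the point is inside Bench.

Bench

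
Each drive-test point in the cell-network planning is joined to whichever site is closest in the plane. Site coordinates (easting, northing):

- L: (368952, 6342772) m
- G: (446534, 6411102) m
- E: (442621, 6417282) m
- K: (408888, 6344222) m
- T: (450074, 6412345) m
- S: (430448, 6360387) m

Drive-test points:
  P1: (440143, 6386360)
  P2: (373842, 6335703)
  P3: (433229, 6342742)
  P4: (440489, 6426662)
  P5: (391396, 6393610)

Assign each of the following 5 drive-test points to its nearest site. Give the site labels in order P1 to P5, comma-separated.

G, L, S, E, S

P1 → G (d²=653011445.00)
P2 → L (d²=73882861.00)
P3 → S (d²=319079986.00)
P4 → E (d²=92529824.00)
P5 → S (d²=2628826433.00)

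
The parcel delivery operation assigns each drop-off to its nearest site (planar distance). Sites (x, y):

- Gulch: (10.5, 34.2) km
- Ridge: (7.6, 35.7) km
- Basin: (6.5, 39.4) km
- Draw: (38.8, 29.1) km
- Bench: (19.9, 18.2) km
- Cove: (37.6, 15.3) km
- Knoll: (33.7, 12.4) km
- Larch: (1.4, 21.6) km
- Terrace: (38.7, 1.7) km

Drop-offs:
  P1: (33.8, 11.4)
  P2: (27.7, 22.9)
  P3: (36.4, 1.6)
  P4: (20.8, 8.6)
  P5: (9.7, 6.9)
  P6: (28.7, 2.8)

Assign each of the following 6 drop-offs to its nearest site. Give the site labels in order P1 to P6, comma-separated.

Knoll, Bench, Terrace, Bench, Bench, Terrace

P1 → Knoll (d²=1.01)
P2 → Bench (d²=82.93)
P3 → Terrace (d²=5.30)
P4 → Bench (d²=92.97)
P5 → Bench (d²=231.73)
P6 → Terrace (d²=101.21)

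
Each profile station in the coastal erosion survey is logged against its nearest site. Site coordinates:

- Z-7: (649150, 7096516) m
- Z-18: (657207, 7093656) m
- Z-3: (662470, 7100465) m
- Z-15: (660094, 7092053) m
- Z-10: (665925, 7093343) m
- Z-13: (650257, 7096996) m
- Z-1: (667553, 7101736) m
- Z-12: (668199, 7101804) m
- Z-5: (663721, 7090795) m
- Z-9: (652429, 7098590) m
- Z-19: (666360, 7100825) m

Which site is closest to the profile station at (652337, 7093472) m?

Z-13

Squared distances to each site:
Z-7: 19422905.000; Z-18: 23750756.000; Z-3: 151579738.000; Z-15: 62184610.000; Z-10: 184650385.000; Z-13: 16744976.000; Z-1: 299820352.000; Z-12: 321025268.000; Z-5: 136761785.000; Z-9: 26202388.000; Z-19: 250711138.000.
Minimum at Z-13.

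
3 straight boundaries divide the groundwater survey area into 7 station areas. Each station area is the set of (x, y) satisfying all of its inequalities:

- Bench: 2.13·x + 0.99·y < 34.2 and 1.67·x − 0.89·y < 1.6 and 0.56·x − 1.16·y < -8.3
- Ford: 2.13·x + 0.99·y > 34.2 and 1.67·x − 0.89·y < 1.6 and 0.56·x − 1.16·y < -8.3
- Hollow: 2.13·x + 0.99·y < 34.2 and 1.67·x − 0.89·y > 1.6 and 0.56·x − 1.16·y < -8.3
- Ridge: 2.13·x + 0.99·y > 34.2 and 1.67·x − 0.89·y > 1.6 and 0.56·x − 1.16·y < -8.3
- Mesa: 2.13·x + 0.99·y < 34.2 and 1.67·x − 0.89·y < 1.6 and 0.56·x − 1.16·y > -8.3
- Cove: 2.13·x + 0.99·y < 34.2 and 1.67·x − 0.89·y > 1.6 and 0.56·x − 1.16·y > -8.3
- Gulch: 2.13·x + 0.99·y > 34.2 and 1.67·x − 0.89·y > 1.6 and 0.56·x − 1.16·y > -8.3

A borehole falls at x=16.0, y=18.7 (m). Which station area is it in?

Ridge

2.13·16.0 + 0.99·18.7 = 52.593, which is > 34.2
1.67·16.0 − 0.89·18.7 = 10.077, which is > 1.6
0.56·16.0 − 1.16·18.7 = -12.732, which is < -8.3
This sign pattern matches Ridge.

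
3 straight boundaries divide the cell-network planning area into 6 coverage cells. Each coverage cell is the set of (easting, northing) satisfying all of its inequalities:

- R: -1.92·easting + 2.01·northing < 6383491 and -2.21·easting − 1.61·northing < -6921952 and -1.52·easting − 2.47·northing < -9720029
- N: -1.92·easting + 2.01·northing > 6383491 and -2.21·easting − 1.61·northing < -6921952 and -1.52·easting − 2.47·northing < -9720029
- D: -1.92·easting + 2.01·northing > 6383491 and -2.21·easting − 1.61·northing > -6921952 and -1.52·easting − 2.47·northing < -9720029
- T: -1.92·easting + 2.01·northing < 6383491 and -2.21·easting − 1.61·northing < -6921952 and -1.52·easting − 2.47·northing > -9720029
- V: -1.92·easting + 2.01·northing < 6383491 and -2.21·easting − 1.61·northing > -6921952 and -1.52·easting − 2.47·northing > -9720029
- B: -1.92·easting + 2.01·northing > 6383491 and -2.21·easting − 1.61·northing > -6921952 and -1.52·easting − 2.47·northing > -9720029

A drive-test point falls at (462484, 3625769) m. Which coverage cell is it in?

B

-1.92·462484 + 2.01·3625769 = 6399826.410, which is > 6383491
-2.21·462484 − 1.61·3625769 = -6859577.730, which is > -6921952
-1.52·462484 − 2.47·3625769 = -9658625.110, which is > -9720029
This sign pattern matches B.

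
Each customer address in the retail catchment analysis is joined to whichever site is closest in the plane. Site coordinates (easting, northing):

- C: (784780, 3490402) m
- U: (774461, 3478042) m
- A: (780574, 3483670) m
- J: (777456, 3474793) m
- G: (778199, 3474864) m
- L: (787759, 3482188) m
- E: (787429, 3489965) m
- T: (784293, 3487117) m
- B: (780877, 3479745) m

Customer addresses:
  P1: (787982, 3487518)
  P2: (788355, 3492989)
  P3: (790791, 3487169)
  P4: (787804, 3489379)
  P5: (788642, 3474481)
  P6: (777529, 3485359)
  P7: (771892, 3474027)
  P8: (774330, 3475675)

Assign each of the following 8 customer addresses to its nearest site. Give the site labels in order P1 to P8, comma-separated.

E, E, E, E, L, A, U, U

P1 → E (d²=6293618.00)
P2 → E (d²=10002052.00)
P3 → E (d²=19120660.00)
P4 → E (d²=484021.00)
P5 → L (d²=60177538.00)
P6 → A (d²=12124746.00)
P7 → U (d²=22719986.00)
P8 → U (d²=5619850.00)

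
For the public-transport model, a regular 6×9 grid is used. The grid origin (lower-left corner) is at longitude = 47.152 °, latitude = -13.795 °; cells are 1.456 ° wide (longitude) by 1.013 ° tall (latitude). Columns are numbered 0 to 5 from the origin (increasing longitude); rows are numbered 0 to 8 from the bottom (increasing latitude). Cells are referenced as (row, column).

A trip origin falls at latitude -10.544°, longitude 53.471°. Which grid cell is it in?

Column index: ⌊(53.471 − 47.152) / 1.456⌋ = ⌊4.340⌋ = 4
Row offset from origin: ⌊(-10.544 − -13.795) / 1.013⌋ = ⌊3.209⌋ = 3 → row 3

(3, 4)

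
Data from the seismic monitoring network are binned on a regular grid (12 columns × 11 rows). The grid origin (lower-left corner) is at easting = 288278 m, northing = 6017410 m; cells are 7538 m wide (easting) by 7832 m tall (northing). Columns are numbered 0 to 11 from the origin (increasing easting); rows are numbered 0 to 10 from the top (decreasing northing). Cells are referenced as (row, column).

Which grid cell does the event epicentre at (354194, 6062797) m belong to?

(5, 8)

Column index: ⌊(354194 − 288278) / 7538⌋ = ⌊8.744⌋ = 8
Row offset from origin: ⌊(6062797 − 6017410) / 7832⌋ = ⌊5.795⌋ = 5 → row 5 (counted from top)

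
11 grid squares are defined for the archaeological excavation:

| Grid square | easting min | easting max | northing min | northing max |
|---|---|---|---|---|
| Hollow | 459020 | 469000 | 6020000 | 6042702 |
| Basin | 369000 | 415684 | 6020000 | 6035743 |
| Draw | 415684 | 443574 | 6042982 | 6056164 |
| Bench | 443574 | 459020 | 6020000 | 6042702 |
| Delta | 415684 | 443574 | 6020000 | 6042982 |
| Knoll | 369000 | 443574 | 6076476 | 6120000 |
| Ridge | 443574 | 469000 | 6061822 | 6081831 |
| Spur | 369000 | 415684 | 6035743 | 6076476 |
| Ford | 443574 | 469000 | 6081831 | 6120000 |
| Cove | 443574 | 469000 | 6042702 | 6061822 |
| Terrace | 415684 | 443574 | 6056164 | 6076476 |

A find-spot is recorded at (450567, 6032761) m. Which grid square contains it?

The point has easting = 450567 and northing = 6032761.
Only Bench satisfies 443574 ≤ easting ≤ 459020 and 6020000 ≤ northing ≤ 6042702.

Bench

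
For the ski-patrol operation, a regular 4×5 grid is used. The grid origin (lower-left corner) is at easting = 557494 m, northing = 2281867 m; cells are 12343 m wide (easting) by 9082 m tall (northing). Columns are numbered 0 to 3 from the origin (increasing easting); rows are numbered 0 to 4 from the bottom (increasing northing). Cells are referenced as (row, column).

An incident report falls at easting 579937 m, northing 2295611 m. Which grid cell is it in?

Column index: ⌊(579937 − 557494) / 12343⌋ = ⌊1.818⌋ = 1
Row offset from origin: ⌊(2295611 − 2281867) / 9082⌋ = ⌊1.513⌋ = 1 → row 1

(1, 1)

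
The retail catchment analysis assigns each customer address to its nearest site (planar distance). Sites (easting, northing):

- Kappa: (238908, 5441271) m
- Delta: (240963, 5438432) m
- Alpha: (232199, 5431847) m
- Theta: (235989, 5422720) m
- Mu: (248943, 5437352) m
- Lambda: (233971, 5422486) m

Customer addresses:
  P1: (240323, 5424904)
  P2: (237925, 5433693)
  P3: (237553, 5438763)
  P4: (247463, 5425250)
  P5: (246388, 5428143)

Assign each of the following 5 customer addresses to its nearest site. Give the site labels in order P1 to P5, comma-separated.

P1 → Theta (d²=23553412.00)
P2 → Delta (d²=31687565.00)
P3 → Kappa (d²=8126089.00)
P4 → Theta (d²=138053576.00)
P5 → Mu (d²=91333706.00)

Theta, Delta, Kappa, Theta, Mu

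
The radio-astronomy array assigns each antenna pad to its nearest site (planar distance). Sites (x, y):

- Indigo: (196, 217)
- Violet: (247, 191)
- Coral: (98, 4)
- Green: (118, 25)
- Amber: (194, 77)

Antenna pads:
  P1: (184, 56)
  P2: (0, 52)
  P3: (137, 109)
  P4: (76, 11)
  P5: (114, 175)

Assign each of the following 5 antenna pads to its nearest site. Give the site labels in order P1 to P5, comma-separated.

Amber, Coral, Amber, Coral, Indigo

P1 → Amber (d²=541.00)
P2 → Coral (d²=11908.00)
P3 → Amber (d²=4273.00)
P4 → Coral (d²=533.00)
P5 → Indigo (d²=8488.00)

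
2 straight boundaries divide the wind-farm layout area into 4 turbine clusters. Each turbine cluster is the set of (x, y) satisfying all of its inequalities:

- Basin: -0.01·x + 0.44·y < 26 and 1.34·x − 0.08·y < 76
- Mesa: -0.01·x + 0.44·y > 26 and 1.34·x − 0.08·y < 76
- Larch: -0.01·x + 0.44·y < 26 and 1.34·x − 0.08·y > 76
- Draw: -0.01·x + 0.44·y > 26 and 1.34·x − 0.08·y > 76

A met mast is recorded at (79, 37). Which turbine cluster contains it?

Larch

-0.01·79 + 0.44·37 = 15.490, which is < 26
1.34·79 − 0.08·37 = 102.900, which is > 76
This sign pattern matches Larch.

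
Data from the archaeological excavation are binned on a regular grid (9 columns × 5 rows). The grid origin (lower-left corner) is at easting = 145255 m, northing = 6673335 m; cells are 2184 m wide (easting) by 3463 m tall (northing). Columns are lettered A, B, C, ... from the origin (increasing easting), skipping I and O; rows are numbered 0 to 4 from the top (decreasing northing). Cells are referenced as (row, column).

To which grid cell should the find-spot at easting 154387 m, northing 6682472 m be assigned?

Column index: ⌊(154387 − 145255) / 2184⌋ = ⌊4.181⌋ = 4 → column E
Row offset from origin: ⌊(6682472 − 6673335) / 3463⌋ = ⌊2.638⌋ = 2 → row 2 (counted from top)

(2, E)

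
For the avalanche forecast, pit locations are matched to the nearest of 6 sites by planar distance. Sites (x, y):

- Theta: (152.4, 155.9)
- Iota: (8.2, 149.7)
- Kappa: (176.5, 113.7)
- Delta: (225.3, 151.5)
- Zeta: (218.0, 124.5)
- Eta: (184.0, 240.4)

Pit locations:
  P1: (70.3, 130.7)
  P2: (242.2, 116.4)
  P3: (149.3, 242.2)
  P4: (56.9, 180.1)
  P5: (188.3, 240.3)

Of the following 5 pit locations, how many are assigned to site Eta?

2

P1 → Iota
P2 → Zeta
P3 → Eta
P4 → Iota
P5 → Eta
2 of the 5 go to Eta.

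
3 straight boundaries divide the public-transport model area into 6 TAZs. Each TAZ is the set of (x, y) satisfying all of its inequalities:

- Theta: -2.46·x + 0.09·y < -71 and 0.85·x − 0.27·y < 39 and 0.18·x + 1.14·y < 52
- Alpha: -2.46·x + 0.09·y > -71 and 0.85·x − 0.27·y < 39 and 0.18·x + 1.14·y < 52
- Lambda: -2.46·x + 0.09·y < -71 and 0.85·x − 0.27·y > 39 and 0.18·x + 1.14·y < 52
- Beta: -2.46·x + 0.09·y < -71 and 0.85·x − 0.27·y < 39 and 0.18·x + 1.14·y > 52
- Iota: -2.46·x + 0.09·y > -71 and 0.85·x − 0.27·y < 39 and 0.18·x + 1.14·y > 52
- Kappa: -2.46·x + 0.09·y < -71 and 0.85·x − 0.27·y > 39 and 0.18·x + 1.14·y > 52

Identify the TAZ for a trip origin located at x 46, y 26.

Theta

-2.46·46 + 0.09·26 = -110.820, which is < -71
0.85·46 − 0.27·26 = 32.080, which is < 39
0.18·46 + 1.14·26 = 37.920, which is < 52
This sign pattern matches Theta.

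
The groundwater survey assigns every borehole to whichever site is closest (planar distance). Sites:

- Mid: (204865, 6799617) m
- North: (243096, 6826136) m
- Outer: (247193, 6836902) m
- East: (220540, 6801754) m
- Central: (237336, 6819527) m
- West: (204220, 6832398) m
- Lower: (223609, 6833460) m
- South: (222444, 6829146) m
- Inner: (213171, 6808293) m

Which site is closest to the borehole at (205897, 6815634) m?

Inner

Squared distances to each site:
Mid: 257609313.000; North: 1494057605.000; Outer: 2157687440.000; East: 407071849.000; Central: 1003566170.000; West: 283844025.000; Lower: 631481220.000; South: 456377353.000; Inner: 106801357.000.
Minimum at Inner.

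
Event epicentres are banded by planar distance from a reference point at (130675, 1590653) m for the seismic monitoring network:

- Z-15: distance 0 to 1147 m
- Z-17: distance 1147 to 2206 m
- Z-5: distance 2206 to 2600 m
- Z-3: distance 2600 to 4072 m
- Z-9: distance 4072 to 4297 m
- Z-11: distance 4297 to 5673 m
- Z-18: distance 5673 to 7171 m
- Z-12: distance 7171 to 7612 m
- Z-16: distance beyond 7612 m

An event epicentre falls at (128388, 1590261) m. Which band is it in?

Z-5

Distance = √((128388−130675)² + (1590261−1590653)²) = √(5230369.000 + 153664.000) = 2320.352 m.
2206 ≤ 2320.352 < 2600 → Z-5.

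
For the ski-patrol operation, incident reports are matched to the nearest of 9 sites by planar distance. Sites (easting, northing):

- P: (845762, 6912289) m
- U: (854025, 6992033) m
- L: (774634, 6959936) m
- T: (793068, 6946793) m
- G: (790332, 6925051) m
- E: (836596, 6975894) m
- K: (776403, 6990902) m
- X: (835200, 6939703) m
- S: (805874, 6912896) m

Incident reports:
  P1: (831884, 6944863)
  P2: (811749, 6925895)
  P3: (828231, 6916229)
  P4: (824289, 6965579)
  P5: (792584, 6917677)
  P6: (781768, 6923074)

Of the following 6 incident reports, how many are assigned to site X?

1

P1 → X
P2 → S
P3 → P
P4 → E
P5 → G
P6 → G
1 of the 6 goes to X.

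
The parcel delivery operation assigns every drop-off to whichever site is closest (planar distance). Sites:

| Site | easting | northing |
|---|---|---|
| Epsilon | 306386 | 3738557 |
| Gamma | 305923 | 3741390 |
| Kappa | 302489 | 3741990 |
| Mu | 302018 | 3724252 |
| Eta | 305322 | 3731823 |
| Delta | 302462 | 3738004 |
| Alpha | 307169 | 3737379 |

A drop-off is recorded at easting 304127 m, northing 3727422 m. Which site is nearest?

Squared distances to each site:
Epsilon: 129091306.000; Gamma: 198330640.000; Kappa: 214909668.000; Mu: 14496781.000; Eta: 20796826.000; Delta: 114750949.000; Alpha: 108395613.000.
Minimum at Mu.

Mu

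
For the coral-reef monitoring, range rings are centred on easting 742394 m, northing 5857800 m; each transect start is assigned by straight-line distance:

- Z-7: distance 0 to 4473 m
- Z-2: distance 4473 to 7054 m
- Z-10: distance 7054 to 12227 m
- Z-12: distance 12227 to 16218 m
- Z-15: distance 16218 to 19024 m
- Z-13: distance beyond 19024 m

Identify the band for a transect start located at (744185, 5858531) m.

Distance = √((744185−742394)² + (5858531−5857800)²) = √(3207681.000 + 534361.000) = 1934.436 m.
0 ≤ 1934.436 < 4473 → Z-7.

Z-7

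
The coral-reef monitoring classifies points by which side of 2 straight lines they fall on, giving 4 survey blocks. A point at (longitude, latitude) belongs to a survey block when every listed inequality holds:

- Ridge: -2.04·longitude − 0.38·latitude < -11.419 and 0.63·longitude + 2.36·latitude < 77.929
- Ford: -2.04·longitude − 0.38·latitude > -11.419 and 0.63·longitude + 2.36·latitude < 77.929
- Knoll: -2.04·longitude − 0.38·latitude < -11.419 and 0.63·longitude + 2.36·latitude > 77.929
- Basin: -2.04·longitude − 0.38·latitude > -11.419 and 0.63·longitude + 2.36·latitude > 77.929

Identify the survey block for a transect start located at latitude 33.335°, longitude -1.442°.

Ford

-2.04·-1.442 − 0.38·33.335 = -9.726, which is > -11.419
0.63·-1.442 + 2.36·33.335 = 77.762, which is < 77.929
This sign pattern matches Ford.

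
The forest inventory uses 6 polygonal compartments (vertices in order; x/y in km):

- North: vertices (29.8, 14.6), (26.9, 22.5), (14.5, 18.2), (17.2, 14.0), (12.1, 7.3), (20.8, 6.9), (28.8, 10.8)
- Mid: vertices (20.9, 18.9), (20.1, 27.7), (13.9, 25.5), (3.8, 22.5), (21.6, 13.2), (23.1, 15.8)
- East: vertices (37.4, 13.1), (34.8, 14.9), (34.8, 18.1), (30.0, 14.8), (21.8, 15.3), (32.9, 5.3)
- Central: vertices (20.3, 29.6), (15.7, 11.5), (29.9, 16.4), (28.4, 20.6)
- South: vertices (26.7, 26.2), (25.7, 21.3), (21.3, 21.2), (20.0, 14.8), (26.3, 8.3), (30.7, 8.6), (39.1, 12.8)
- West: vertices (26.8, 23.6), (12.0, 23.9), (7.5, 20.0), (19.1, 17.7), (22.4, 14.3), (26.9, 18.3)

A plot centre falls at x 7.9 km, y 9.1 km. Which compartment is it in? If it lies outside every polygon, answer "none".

none

Cast a ray rightward from (7.9, 9.1). For each polygon, the edges (by vertex number in listed order) whose endpoints lie on opposite sides of y = 9.1, where each meets that height, and whether that is right or left of the point:
North: 4–5 at x≈13.47 (right), 6–7 at x≈25.31 (right) → 2 crossings.
Mid: no edge straddles that height → 0 crossings.
East: 5–6 at x≈28.68 (right), 6–1 at x≈35.09 (right) → 2 crossings.
Central: no edge straddles that height → 0 crossings.
South: 4–5 at x≈25.52 (right), 6–7 at x≈31.70 (right) → 2 crossings.
West: no edge straddles that height → 0 crossings.
All counts are even, so the point lies outside every listed polygon.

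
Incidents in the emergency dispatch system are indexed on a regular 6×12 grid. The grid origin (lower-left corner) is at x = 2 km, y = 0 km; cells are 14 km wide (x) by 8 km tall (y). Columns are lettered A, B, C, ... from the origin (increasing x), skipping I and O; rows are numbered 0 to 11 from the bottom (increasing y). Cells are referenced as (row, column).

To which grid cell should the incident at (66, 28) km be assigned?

Column index: ⌊(66 − 2) / 14⌋ = ⌊4.571⌋ = 4 → column E
Row offset from origin: ⌊(28 − 0) / 8⌋ = ⌊3.500⌋ = 3 → row 3

(3, E)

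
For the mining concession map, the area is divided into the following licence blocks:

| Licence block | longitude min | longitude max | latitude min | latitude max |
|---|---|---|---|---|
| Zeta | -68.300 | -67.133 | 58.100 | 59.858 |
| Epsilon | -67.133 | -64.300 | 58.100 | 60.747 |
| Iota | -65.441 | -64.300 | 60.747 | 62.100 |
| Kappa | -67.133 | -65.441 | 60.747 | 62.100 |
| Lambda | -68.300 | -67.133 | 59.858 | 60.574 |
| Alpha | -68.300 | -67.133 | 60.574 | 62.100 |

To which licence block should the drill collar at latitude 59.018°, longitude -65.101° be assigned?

The point has longitude = -65.101 and latitude = 59.018.
Only Epsilon satisfies -67.133 ≤ longitude ≤ -64.300 and 58.100 ≤ latitude ≤ 60.747.

Epsilon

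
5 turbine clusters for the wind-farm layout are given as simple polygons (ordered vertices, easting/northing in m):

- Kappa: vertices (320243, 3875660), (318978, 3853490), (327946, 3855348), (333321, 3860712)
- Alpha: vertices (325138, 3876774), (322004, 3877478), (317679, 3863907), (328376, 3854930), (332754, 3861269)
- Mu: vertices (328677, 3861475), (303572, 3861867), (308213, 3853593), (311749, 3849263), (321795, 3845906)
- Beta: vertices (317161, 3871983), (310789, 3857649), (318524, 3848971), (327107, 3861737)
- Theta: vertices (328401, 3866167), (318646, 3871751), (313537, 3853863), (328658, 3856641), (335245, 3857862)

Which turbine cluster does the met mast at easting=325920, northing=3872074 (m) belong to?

Cast a ray rightward from (325920, 3872074). For each polygon, the edges (by vertex number in listed order) whose endpoints lie on opposite sides of northing = 3872074, where each meets that height, and whether that is right or left of the point:
Kappa: 1–2 at easting≈320038.4 (left), 4–1 at easting≈323380.4 (left) → 0 crossings.
Alpha: 2–3 at easting≈320281.8 (left), 5–1 at easting≈327446.6 (right) → 1 crossing.
Mu: no edge straddles that height → 0 crossings.
Beta: no edge straddles that height → 0 crossings.
Theta: no edge straddles that height → 0 crossings.
Only Alpha has an odd count, so the point is inside Alpha.

Alpha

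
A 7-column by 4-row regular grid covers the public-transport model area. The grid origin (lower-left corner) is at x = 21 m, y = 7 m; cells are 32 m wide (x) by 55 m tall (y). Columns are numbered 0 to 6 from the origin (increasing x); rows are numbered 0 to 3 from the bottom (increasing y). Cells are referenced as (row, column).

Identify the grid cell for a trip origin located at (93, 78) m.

Column index: ⌊(93 − 21) / 32⌋ = ⌊2.250⌋ = 2
Row offset from origin: ⌊(78 − 7) / 55⌋ = ⌊1.291⌋ = 1 → row 1

(1, 2)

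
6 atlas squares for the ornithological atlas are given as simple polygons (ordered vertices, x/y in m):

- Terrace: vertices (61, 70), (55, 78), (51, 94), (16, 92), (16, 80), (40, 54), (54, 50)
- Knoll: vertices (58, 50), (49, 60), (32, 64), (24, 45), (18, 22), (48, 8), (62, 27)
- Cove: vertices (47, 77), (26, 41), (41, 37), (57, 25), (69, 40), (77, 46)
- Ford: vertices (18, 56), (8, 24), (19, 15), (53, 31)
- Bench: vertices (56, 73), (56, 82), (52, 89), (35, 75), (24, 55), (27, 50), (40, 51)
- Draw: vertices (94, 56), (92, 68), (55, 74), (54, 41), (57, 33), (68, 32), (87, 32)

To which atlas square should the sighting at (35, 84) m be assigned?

Terrace

Cast a ray rightward from (35, 84). For each polygon, the edges (by vertex number in listed order) whose endpoints lie on opposite sides of y = 84, where each meets that height, and whether that is right or left of the point:
Terrace: 2–3 at x≈53.5 (right), 4–5 at x≈16.0 (left) → 1 crossing.
Knoll: no edge straddles that height → 0 crossings.
Cove: no edge straddles that height → 0 crossings.
Ford: no edge straddles that height → 0 crossings.
Bench: 2–3 at x≈54.9 (right), 3–4 at x≈45.9 (right) → 2 crossings.
Draw: no edge straddles that height → 0 crossings.
Only Terrace has an odd count, so the point is inside Terrace.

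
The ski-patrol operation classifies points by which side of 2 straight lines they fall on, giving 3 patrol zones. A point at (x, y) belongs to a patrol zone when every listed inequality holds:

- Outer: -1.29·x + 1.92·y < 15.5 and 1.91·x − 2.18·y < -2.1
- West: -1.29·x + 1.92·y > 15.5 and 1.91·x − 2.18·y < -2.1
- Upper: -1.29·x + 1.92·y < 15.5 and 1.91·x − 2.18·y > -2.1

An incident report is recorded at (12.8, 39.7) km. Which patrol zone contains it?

-1.29·12.8 + 1.92·39.7 = 59.712, which is > 15.5
1.91·12.8 − 2.18·39.7 = -62.098, which is < -2.1
This sign pattern matches West.

West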